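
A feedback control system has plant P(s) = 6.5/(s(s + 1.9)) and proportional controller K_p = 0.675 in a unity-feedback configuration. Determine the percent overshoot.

20.2%

From 1 + K_pP(s) = 0: s² + 1.9s + 4.388 = 0 ⇒ ω_n = 2.095, ζ = 0.4535.
%OS = 100·exp(−πζ/√(1−ζ²)) = 100·exp(−π·0.4535/√0.7943) = 20.2%.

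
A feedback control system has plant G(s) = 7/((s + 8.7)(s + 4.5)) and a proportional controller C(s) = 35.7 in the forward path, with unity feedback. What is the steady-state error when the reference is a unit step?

0.135

The loop is type 0. Static position error constant K_pos = C(0)·G(0) = 35.7·0.1788 = 6.383.
Steady-state error to a unit step: e_ss = 1/(1+K_pos) = 1/7.383 = 0.135.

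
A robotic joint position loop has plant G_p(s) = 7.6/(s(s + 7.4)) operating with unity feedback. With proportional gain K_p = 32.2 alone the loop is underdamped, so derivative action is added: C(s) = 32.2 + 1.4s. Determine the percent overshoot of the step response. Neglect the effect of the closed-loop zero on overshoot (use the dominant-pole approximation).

Forward path: (32.2 + 1.4s)·7.6/(s(s+7.4)). The closed-loop characteristic equation is s² + (7.4 + 7.6·1.4)s + 7.6·32.2 = 0.
That is s² + 18.04s + 244.7 = 0, so ω_n = 15.64 rad/s and ζ = 18.04/(2·15.64) = 0.5766.
%OS = 100·exp(−πζ/√(1−ζ²)) = 10.9%.

10.9%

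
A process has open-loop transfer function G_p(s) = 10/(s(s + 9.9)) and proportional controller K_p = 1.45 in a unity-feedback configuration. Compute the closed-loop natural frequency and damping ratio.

With unity feedback the closed-loop characteristic equation is s² + 9.9s + 1.45·10 = s² + 9.9s + 14.5 = 0.
Matching s² + 2ζω_n s + ω_n²: ω_n = √14.5 = 3.808 rad/s and 2ζω_n = 9.9, so ζ = 9.9/(2·3.808) = 1.3.

ω_n = 3.81 rad/s, ζ = 1.3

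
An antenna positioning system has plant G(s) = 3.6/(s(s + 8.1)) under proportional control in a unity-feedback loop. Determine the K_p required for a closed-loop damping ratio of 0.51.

Closed-loop characteristic equation: s² + 8.1s + K_p·3.6 = 0.
So ω_n = √(3.6K_p) and 2ζω_n = 8.1, giving ζ = 8.1/(2√(3.6K_p)).
Setting ζ = 0.51: √(3.6K_p) = 8.1/(2·0.51) = 7.941, so K_p = 63.06/3.6 = 17.5.

K_p = 17.5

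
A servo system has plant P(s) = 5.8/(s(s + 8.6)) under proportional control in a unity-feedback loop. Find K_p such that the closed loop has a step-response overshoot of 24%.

K_p = 18.6

From %OS = 100·exp(−πζ/√(1−ζ²)) = 24%, ζ = −ln(0.24)/√(π²+ln²(0.24)) = 0.4136.
Characteristic equation s² + 8.6s + 5.8K_p = 0 gives ζ = 8.6/(2√(5.8K_p)).
Setting ζ = 0.4136: √(5.8K_p) = 8.6/(2·0.4136) = 10.4, so K_p = 108.1/5.8 = 18.6.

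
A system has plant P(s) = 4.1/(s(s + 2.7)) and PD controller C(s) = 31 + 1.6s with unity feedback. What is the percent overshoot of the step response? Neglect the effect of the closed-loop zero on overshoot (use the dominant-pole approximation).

Forward path: (31 + 1.6s)·4.1/(s(s+2.7)). The closed-loop characteristic equation is s² + (2.7 + 4.1·1.6)s + 4.1·31 = 0.
That is s² + 9.26s + 127.1 = 0, so ω_n = 11.27 rad/s and ζ = 9.26/(2·11.27) = 0.4107.
%OS = 100·exp(−πζ/√(1−ζ²)) = 24.3%.

24.3%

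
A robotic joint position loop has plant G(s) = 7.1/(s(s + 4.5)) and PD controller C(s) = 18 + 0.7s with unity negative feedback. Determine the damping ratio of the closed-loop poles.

ζ = 0.419

Forward path: (18 + 0.7s)·7.1/(s(s+4.5)). The closed-loop characteristic equation is s² + (4.5 + 7.1·0.7)s + 7.1·18 = 0.
That is s² + 9.47s + 127.8 = 0, so ω_n = 11.3 rad/s and ζ = 9.47/(2·11.3) = 0.4188.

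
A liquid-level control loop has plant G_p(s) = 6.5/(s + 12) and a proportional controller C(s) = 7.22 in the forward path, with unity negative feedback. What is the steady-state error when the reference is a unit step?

0.204

The loop is type 0. Static position error constant K_pos = C(0)·G_p(0) = 7.22·0.5417 = 3.911.
Steady-state error to a unit step: e_ss = 1/(1+K_pos) = 1/4.911 = 0.204.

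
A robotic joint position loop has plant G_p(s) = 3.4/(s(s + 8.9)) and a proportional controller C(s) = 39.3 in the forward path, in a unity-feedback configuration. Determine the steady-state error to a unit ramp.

The loop has one pole at the origin (type 1). Velocity error constant K_v = lim_{s→0} s·C(s)G_p(s) = 39.3·3.4/8.9 = 15.01.
Steady-state error to a unit ramp: e_ss = 1/K_v = 0.0666.

0.0666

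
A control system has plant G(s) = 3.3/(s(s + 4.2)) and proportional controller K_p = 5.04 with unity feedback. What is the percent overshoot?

15.2%

Closed-loop characteristic equation: s² + 4.2s + 16.63 = 0, so ω_n = 4.078 rad/s and ζ = 4.2/(2·4.078) = 0.5149.
%OS = 100·exp(−πζ/√(1−ζ²)) = 100·exp(−π·0.5149/√0.7348) = 15.2%.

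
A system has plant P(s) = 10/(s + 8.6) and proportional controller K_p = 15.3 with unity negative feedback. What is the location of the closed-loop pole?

s = -161.6

Closed-loop transfer function: T(s) = K_p·P(s)/(1 + K_p·P(s)) = 153/(s + 8.6 + 153) = 153/(s + 161.6).
The closed-loop pole is at s = −161.6.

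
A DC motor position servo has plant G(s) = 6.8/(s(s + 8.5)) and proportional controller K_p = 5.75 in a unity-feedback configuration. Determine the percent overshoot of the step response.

The closed-loop denominator s² + 8.5s + 39.1 gives ω_n = √39.1 = 6.253 and ζ = 8.5/(2ω_n) = 0.6797.
%OS = 100·exp(−πζ/√(1−ζ²)) = 100·exp(−π·0.6797/√0.538) = 5.44%.

5.44%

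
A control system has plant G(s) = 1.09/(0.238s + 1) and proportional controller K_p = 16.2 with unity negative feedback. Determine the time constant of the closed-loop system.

τ = 0.0128 s

Closed loop: T(s) = K_p·G/(1+K_p·G) = 17.66/(0.238s + 1 + 17.66), with pole at s = −(1 + 17.66)/0.238 = −78.39.
Closed-loop time constant τ = 1/78.39 = 0.0128 s.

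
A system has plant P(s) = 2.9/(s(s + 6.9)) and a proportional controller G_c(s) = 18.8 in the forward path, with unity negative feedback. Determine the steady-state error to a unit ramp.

0.127

The loop has one pole at the origin (type 1). Velocity error constant K_v = lim_{s→0} s·G_c(s)P(s) = 18.8·2.9/6.9 = 7.901.
Steady-state error to a unit ramp: e_ss = 1/K_v = 0.127.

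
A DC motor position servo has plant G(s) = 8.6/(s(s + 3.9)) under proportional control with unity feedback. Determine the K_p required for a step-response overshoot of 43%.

K_p = 6.57

From %OS = 100·exp(−πζ/√(1−ζ²)) = 43%, ζ = −ln(0.43)/√(π²+ln²(0.43)) = 0.2594.
Characteristic equation s² + 3.9s + 8.6K_p = 0 gives ζ = 3.9/(2√(8.6K_p)).
Setting ζ = 0.2594: √(8.6K_p) = 3.9/(2·0.2594) = 7.516, so K_p = 56.49/8.6 = 6.57.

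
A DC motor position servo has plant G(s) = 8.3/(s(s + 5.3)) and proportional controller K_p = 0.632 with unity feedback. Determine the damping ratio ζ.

1 + K_p·G(s) = 0 gives s² + 5.3s + 5.246 = 0.
Matching s² + 2ζω_n s + ω_n²: ω_n = √5.246 = 2.29 rad/s and 2ζω_n = 5.3, so ζ = 5.3/(2·2.29) = 1.16.

ζ = 1.16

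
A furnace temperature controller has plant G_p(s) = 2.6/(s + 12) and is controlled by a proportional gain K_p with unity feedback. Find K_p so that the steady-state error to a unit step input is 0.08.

K_p = 53.1

The loop is type 0, so e_ss(step) = 1/(1 + K_pos) with K_pos = K_p·G_p(0).
G_p(0) = 0.2167. Require 1/(1 + K_p·0.2167) = 0.08, so 1 + 0.2167·K_p = 12.5.
K_p = (12.5 − 1)/0.2167 = 53.1.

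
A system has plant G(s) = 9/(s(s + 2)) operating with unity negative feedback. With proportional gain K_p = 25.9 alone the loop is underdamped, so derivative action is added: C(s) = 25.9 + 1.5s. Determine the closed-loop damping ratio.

Forward path: (25.9 + 1.5s)·9/(s(s+2)). The closed-loop characteristic equation is s² + (2 + 9·1.5)s + 9·25.9 = 0.
That is s² + 15.5s + 233.1 = 0, so ω_n = 15.27 rad/s and ζ = 15.5/(2·15.27) = 0.5076.

ζ = 0.508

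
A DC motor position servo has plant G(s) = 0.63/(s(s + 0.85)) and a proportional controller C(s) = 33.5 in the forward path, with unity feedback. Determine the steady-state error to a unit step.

The open loop C(s)G(s) has a pole at the origin (type 1), so the static position error constant is infinite and e_ss = 1/(1+∞) = 0.

0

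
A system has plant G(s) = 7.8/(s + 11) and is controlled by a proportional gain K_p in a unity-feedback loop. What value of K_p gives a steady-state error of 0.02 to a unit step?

For a type-0 loop with proportional control, e_ss = 1/(1 + K_p·G(0)).
G(0) = 0.7091. Require 1/(1 + K_p·0.7091) = 0.02, so 1 + 0.7091·K_p = 50.
K_p = (50 − 1)/0.7091 = 69.1.

K_p = 69.1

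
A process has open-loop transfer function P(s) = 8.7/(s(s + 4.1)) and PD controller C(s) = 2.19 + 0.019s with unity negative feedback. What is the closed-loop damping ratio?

ζ = 0.489

Forward path: (2.19 + 0.019s)·8.7/(s(s+4.1)). The closed-loop characteristic equation is s² + (4.1 + 8.7·0.019)s + 8.7·2.19 = 0.
That is s² + 4.265s + 19.05 = 0, so ω_n = 4.365 rad/s and ζ = 4.265/(2·4.365) = 0.4886.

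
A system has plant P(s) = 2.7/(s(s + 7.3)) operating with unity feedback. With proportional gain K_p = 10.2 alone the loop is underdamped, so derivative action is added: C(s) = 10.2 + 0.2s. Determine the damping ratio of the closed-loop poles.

ζ = 0.747

Forward path: (10.2 + 0.2s)·2.7/(s(s+7.3)). The closed-loop characteristic equation is s² + (7.3 + 2.7·0.2)s + 2.7·10.2 = 0.
That is s² + 7.84s + 27.54 = 0, so ω_n = 5.248 rad/s and ζ = 7.84/(2·5.248) = 0.747.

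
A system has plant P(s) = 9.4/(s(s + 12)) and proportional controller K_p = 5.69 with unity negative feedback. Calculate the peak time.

From 1 + K_pP(s) = 0: s² + 12s + 53.49 = 0 ⇒ ω_n = 7.313, ζ = 0.8204.
Damped frequency ω_d = ω_n√(1−ζ²) = 4.182 rad/s, so peak time T_p = π/ω_d = 0.751 s.

T_p = 0.751 s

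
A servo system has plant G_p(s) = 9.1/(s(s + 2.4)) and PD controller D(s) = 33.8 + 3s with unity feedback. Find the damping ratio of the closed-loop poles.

ζ = 0.847

Forward path: (33.8 + 3s)·9.1/(s(s+2.4)). The closed-loop characteristic equation is s² + (2.4 + 9.1·3)s + 9.1·33.8 = 0.
That is s² + 29.7s + 307.6 = 0, so ω_n = 17.54 rad/s and ζ = 29.7/(2·17.54) = 0.8467.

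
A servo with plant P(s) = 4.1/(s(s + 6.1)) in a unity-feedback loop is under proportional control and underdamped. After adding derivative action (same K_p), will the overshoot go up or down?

The derivative term adds K·K_d to the s-coefficient of the characteristic equation, raising 2ζω_n while ω_n is unchanged; ζ increases, so overshoot decreases.

decrease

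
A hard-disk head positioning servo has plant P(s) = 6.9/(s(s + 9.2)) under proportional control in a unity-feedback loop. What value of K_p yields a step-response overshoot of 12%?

From %OS = 100·exp(−πζ/√(1−ζ²)) = 12%, ζ = −ln(0.12)/√(π²+ln²(0.12)) = 0.5594.
Characteristic equation s² + 9.2s + 6.9K_p = 0 gives ζ = 9.2/(2√(6.9K_p)).
Setting ζ = 0.5594: √(6.9K_p) = 9.2/(2·0.5594) = 8.223, so K_p = 67.62/6.9 = 9.8.

K_p = 9.8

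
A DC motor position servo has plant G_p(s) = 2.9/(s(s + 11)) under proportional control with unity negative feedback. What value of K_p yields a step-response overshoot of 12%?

From %OS = 100·exp(−πζ/√(1−ζ²)) = 12%, ζ = −ln(0.12)/√(π²+ln²(0.12)) = 0.5594.
Characteristic equation s² + 11s + 2.9K_p = 0 gives ζ = 11/(2√(2.9K_p)).
Setting ζ = 0.5594: √(2.9K_p) = 11/(2·0.5594) = 9.832, so K_p = 96.66/2.9 = 33.3.

K_p = 33.3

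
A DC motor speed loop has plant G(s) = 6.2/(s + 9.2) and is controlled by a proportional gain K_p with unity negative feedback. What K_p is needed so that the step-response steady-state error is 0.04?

For a type-0 loop with proportional control, e_ss = 1/(1 + K_p·G(0)).
G(0) = 0.6739. Require 1/(1 + K_p·0.6739) = 0.04, so 1 + 0.6739·K_p = 25.
K_p = (25 − 1)/0.6739 = 35.6.

K_p = 35.6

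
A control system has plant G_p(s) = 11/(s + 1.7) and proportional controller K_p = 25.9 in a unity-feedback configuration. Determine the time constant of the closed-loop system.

τ = 0.00349 s

Closed-loop transfer function: T(s) = K_p·G_p(s)/(1 + K_p·G_p(s)) = 284.9/(s + 1.7 + 284.9) = 284.9/(s + 286.6).
Time constant τ = 1/286.6 = 0.00349 s.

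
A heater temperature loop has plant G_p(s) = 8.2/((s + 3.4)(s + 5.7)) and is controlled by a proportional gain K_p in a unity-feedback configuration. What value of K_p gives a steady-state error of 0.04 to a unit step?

K_p = 56.7

The loop is type 0, so e_ss(step) = 1/(1 + K_pos) with K_pos = K_p·G_p(0).
G_p(0) = 0.4231. Require 1/(1 + K_p·0.4231) = 0.04, so 1 + 0.4231·K_p = 25.
K_p = (25 − 1)/0.4231 = 56.7.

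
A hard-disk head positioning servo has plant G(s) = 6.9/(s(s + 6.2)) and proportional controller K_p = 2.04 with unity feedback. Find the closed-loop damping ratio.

The closed-loop denominator is s(s+6.2) + 2.04·6.9 = s² + 6.2s + 14.08.
Matching s² + 2ζω_n s + ω_n²: ω_n = √14.08 = 3.752 rad/s and 2ζω_n = 6.2, so ζ = 6.2/(2·3.752) = 0.826.

ζ = 0.826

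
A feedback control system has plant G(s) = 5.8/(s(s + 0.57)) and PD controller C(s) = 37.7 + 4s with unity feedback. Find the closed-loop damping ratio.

Forward path: (37.7 + 4s)·5.8/(s(s+0.57)). The closed-loop characteristic equation is s² + (0.57 + 5.8·4)s + 5.8·37.7 = 0.
That is s² + 23.77s + 218.7 = 0, so ω_n = 14.79 rad/s and ζ = 23.77/(2·14.79) = 0.8037.

ζ = 0.804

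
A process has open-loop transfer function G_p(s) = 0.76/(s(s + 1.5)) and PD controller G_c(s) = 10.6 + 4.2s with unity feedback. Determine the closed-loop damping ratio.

Forward path: (10.6 + 4.2s)·0.76/(s(s+1.5)). The closed-loop characteristic equation is s² + (1.5 + 0.76·4.2)s + 0.76·10.6 = 0.
That is s² + 4.692s + 8.056 = 0, so ω_n = 2.838 rad/s and ζ = 4.692/(2·2.838) = 0.8265.

ζ = 0.827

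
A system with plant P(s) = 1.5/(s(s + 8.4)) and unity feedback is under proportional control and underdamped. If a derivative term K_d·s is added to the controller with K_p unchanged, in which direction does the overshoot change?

decrease

With PD the characteristic equation becomes s² + (a + K·K_d)s + K·K_p = 0; the damping term grows, ζ rises, overshoot falls.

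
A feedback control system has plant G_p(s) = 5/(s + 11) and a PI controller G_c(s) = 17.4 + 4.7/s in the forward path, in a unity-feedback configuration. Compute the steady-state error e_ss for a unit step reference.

The open loop G_c(s)G_p(s) has a pole at the origin (type 1), so the static position error constant is infinite and e_ss = 1/(1+∞) = 0.

0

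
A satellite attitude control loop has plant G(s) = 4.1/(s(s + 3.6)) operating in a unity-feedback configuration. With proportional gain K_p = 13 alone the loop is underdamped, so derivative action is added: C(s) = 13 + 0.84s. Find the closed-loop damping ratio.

Forward path: (13 + 0.84s)·4.1/(s(s+3.6)). The closed-loop characteristic equation is s² + (3.6 + 4.1·0.84)s + 4.1·13 = 0.
That is s² + 7.044s + 53.3 = 0, so ω_n = 7.301 rad/s and ζ = 7.044/(2·7.301) = 0.4824.

ζ = 0.482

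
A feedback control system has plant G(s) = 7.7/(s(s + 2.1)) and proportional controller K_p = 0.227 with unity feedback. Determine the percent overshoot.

1.65%

The closed-loop denominator s² + 2.1s + 1.748 gives ω_n = √1.748 = 1.322 and ζ = 2.1/(2ω_n) = 0.7942.
%OS = 100·exp(−πζ/√(1−ζ²)) = 100·exp(−π·0.7942/√0.3692) = 1.65%.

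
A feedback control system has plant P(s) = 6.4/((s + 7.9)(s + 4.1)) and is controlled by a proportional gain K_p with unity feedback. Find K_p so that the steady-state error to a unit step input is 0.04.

K_p = 121

Steady-state error for a unit step on this type-0 loop is 1/(1 + K_p·P(0)).
P(0) = 0.1976. Require 1/(1 + K_p·0.1976) = 0.04, so 1 + 0.1976·K_p = 25.
K_p = (25 − 1)/0.1976 = 121.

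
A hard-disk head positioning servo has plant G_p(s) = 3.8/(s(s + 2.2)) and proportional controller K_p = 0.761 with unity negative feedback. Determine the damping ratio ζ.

ζ = 0.647

1 + K_p·G_p(s) = 0 gives s² + 2.2s + 2.892 = 0.
So ω_n² = 2.892 ⇒ ω_n = 1.701 rad/s, and ζ = 2.2/(2ω_n) = 0.647.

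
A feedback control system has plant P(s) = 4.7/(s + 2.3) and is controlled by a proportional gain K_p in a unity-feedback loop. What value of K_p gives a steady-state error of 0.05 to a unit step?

K_p = 9.3

For a type-0 loop with proportional control, e_ss = 1/(1 + K_p·P(0)).
P(0) = 2.043. Require 1/(1 + K_p·2.043) = 0.05, so 1 + 2.043·K_p = 20.
K_p = (20 − 1)/2.043 = 9.3.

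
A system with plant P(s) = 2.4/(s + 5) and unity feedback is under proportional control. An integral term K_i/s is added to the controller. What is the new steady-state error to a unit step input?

The integrator makes K_pos = lim_{s→0} C(s)G(s) infinite, so e_ss = 1/(1+K_pos) = 0.

0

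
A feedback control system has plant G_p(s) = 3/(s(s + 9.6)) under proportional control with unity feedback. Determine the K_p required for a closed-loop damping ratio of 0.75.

K_p = 13.7

Closed-loop characteristic equation: s² + 9.6s + K_p·3 = 0.
So ω_n = √(3K_p) and 2ζω_n = 9.6, giving ζ = 9.6/(2√(3K_p)).
Setting ζ = 0.75: √(3K_p) = 9.6/(2·0.75) = 6.4, so K_p = 40.96/3 = 13.7.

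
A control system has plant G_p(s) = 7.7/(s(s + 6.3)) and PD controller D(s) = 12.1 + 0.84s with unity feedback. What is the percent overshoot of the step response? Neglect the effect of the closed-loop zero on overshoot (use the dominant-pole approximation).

Forward path: (12.1 + 0.84s)·7.7/(s(s+6.3)). The closed-loop characteristic equation is s² + (6.3 + 7.7·0.84)s + 7.7·12.1 = 0.
That is s² + 12.77s + 93.17 = 0, so ω_n = 9.652 rad/s and ζ = 12.77/(2·9.652) = 0.6614.
%OS = 100·exp(−πζ/√(1−ζ²)) = 6.26%.

6.26%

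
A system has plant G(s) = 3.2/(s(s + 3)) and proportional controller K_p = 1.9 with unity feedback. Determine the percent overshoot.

9%

The closed-loop denominator s² + 3s + 6.08 gives ω_n = √6.08 = 2.466 and ζ = 3/(2ω_n) = 0.6083.
%OS = 100·exp(−πζ/√(1−ζ²)) = 100·exp(−π·0.6083/√0.6299) = 9%.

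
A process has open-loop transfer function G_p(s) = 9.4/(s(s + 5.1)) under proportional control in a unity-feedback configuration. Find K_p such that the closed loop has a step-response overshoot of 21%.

From %OS = 100·exp(−πζ/√(1−ζ²)) = 21%, ζ = −ln(0.21)/√(π²+ln²(0.21)) = 0.4449.
Characteristic equation s² + 5.1s + 9.4K_p = 0 gives ζ = 5.1/(2√(9.4K_p)).
Setting ζ = 0.4449: √(9.4K_p) = 5.1/(2·0.4449) = 5.732, so K_p = 32.85/9.4 = 3.49.

K_p = 3.49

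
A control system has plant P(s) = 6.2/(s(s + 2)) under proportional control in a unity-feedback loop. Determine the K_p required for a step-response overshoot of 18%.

From %OS = 100·exp(−πζ/√(1−ζ²)) = 18%, ζ = −ln(0.18)/√(π²+ln²(0.18)) = 0.4791.
Characteristic equation s² + 2s + 6.2K_p = 0 gives ζ = 2/(2√(6.2K_p)).
Setting ζ = 0.4791: √(6.2K_p) = 2/(2·0.4791) = 2.087, so K_p = 4.356/6.2 = 0.703.

K_p = 0.703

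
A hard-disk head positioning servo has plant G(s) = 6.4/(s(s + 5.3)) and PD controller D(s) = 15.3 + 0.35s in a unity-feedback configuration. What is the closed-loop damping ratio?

ζ = 0.381

Forward path: (15.3 + 0.35s)·6.4/(s(s+5.3)). The closed-loop characteristic equation is s² + (5.3 + 6.4·0.35)s + 6.4·15.3 = 0.
That is s² + 7.54s + 97.92 = 0, so ω_n = 9.895 rad/s and ζ = 7.54/(2·9.895) = 0.381.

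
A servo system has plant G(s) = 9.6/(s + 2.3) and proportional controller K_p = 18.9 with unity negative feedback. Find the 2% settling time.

Closed-loop transfer function: T(s) = K_p·G(s)/(1 + K_p·G(s)) = 181.4/(s + 2.3 + 181.4) = 181.4/(s + 183.7).
Time constant τ = 1/183.7 = 0.005442 s, so the 2% settling time is about 4τ = 0.0218 s.

T_s ≈ 0.0218 s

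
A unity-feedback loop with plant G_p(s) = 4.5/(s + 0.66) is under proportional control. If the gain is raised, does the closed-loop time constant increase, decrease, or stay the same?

Closed-loop pole is at s = −(0.66+K_p·4.5); larger K_p moves it further left, so τ = 1/(0.66+K_p·4.5) decreases.

decrease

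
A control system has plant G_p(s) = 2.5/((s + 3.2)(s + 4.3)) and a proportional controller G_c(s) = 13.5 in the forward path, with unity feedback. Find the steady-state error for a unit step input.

0.29

The loop is type 0. Static position error constant K_pos = G_c(0)·G_p(0) = 13.5·0.1817 = 2.453.
Steady-state error to a unit step: e_ss = 1/(1+K_pos) = 1/3.453 = 0.29.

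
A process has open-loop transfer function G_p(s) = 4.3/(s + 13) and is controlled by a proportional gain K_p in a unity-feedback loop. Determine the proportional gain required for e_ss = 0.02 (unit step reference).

For a type-0 loop with proportional control, e_ss = 1/(1 + K_p·G_p(0)).
G_p(0) = 0.3308. Require 1/(1 + K_p·0.3308) = 0.02, so 1 + 0.3308·K_p = 50.
K_p = (50 − 1)/0.3308 = 148.

K_p = 148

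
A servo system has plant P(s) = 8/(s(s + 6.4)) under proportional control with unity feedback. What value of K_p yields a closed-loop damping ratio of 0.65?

Closed-loop characteristic equation: s² + 6.4s + K_p·8 = 0.
So ω_n = √(8K_p) and 2ζω_n = 6.4, giving ζ = 6.4/(2√(8K_p)).
Setting ζ = 0.65: √(8K_p) = 6.4/(2·0.65) = 4.923, so K_p = 24.24/8 = 3.03.

K_p = 3.03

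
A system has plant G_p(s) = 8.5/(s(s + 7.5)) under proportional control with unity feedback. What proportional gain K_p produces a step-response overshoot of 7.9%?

K_p = 4.19

From %OS = 100·exp(−πζ/√(1−ζ²)) = 7.9%, ζ = −ln(0.079)/√(π²+ln²(0.079)) = 0.6285.
Characteristic equation s² + 7.5s + 8.5K_p = 0 gives ζ = 7.5/(2√(8.5K_p)).
Setting ζ = 0.6285: √(8.5K_p) = 7.5/(2·0.6285) = 5.967, so K_p = 35.6/8.5 = 4.19.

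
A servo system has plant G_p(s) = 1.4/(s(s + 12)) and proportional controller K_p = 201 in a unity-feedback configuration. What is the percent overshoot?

From 1 + K_pG_p(s) = 0: s² + 12s + 281.4 = 0 ⇒ ω_n = 16.77, ζ = 0.3577.
%OS = 100·exp(−πζ/√(1−ζ²)) = 100·exp(−π·0.3577/√0.8721) = 30%.

30%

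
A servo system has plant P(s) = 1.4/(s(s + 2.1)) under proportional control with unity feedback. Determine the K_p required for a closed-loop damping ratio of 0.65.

Closed-loop characteristic equation: s² + 2.1s + K_p·1.4 = 0.
So ω_n = √(1.4K_p) and 2ζω_n = 2.1, giving ζ = 2.1/(2√(1.4K_p)).
Setting ζ = 0.65: √(1.4K_p) = 2.1/(2·0.65) = 1.615, so K_p = 2.609/1.4 = 1.86.

K_p = 1.86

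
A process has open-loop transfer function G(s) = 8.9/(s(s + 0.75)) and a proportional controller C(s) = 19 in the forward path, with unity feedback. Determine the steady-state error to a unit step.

0

The open loop C(s)G(s) has a pole at the origin (type 1), so the static position error constant is infinite and e_ss = 1/(1+∞) = 0.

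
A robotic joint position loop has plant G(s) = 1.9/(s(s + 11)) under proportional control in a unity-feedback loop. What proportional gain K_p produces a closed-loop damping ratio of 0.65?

K_p = 37.7

Closed-loop characteristic equation: s² + 11s + K_p·1.9 = 0.
So ω_n = √(1.9K_p) and 2ζω_n = 11, giving ζ = 11/(2√(1.9K_p)).
Setting ζ = 0.65: √(1.9K_p) = 11/(2·0.65) = 8.462, so K_p = 71.6/1.9 = 37.7.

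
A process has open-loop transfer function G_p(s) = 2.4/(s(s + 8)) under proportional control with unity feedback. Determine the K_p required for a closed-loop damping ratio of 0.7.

Closed-loop characteristic equation: s² + 8s + K_p·2.4 = 0.
So ω_n = √(2.4K_p) and 2ζω_n = 8, giving ζ = 8/(2√(2.4K_p)).
Setting ζ = 0.7: √(2.4K_p) = 8/(2·0.7) = 5.714, so K_p = 32.65/2.4 = 13.6.

K_p = 13.6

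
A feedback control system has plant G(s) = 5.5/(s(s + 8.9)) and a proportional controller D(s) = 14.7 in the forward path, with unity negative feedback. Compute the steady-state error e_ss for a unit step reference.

The open loop D(s)G(s) has a pole at the origin (type 1), so the static position error constant is infinite and e_ss = 1/(1+∞) = 0.

0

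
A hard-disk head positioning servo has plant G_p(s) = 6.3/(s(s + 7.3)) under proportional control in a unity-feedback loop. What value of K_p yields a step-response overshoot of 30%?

K_p = 16.5

From %OS = 100·exp(−πζ/√(1−ζ²)) = 30%, ζ = −ln(0.3)/√(π²+ln²(0.3)) = 0.3579.
Characteristic equation s² + 7.3s + 6.3K_p = 0 gives ζ = 7.3/(2√(6.3K_p)).
Setting ζ = 0.3579: √(6.3K_p) = 7.3/(2·0.3579) = 10.2, so K_p = 104/6.3 = 16.5.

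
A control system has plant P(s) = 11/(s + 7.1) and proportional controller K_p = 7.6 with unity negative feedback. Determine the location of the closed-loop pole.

s = -90.7

Closed-loop transfer function: T(s) = K_p·P(s)/(1 + K_p·P(s)) = 83.6/(s + 7.1 + 83.6) = 83.6/(s + 90.7).
The closed-loop pole is at s = −90.7.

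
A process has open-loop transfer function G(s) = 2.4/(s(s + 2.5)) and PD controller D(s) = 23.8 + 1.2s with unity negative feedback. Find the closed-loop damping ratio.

Forward path: (23.8 + 1.2s)·2.4/(s(s+2.5)). The closed-loop characteristic equation is s² + (2.5 + 2.4·1.2)s + 2.4·23.8 = 0.
That is s² + 5.38s + 57.12 = 0, so ω_n = 7.558 rad/s and ζ = 5.38/(2·7.558) = 0.3559.

ζ = 0.356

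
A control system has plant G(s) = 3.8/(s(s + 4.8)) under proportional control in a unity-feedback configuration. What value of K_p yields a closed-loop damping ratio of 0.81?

K_p = 2.31

Closed-loop characteristic equation: s² + 4.8s + K_p·3.8 = 0.
So ω_n = √(3.8K_p) and 2ζω_n = 4.8, giving ζ = 4.8/(2√(3.8K_p)).
Setting ζ = 0.81: √(3.8K_p) = 4.8/(2·0.81) = 2.963, so K_p = 8.779/3.8 = 2.31.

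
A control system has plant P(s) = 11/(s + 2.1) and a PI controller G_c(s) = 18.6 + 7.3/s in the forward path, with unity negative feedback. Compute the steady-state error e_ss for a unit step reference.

The open loop G_c(s)P(s) has a pole at the origin (type 1), so the static position error constant is infinite and e_ss = 1/(1+∞) = 0.

0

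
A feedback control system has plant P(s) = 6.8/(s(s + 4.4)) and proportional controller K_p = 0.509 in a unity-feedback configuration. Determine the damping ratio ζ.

ζ = 1.18

The closed-loop denominator is s(s+4.4) + 0.509·6.8 = s² + 4.4s + 3.461.
Matching s² + 2ζω_n s + ω_n²: ω_n = √3.461 = 1.86 rad/s and 2ζω_n = 4.4, so ζ = 4.4/(2·1.86) = 1.18.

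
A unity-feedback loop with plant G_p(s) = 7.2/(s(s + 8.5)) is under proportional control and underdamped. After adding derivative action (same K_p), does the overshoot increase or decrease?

The derivative term adds K·K_d to the s-coefficient of the characteristic equation, raising 2ζω_n while ω_n is unchanged; ζ increases, so overshoot decreases.

decrease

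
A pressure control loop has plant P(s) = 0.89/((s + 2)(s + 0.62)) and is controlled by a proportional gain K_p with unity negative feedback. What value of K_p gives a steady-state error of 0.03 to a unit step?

The loop is type 0, so e_ss(step) = 1/(1 + K_pos) with K_pos = K_p·P(0).
P(0) = 0.7177. Require 1/(1 + K_p·0.7177) = 0.03, so 1 + 0.7177·K_p = 33.33.
K_p = (33.33 − 1)/0.7177 = 45.

K_p = 45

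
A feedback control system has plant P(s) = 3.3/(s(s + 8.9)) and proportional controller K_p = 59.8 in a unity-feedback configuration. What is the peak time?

T_p = 0.236 s

From 1 + K_pP(s) = 0: s² + 8.9s + 197.3 = 0 ⇒ ω_n = 14.05, ζ = 0.3168.
Damped frequency ω_d = ω_n√(1−ζ²) = 13.32 rad/s, so peak time T_p = π/ω_d = 0.236 s.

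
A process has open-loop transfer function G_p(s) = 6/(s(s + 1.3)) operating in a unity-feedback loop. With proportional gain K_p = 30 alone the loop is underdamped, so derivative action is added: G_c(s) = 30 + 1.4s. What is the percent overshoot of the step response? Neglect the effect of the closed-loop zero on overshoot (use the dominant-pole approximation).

29.6%

Forward path: (30 + 1.4s)·6/(s(s+1.3)). The closed-loop characteristic equation is s² + (1.3 + 6·1.4)s + 6·30 = 0.
That is s² + 9.7s + 180 = 0, so ω_n = 13.42 rad/s and ζ = 9.7/(2·13.42) = 0.3615.
%OS = 100·exp(−πζ/√(1−ζ²)) = 29.6%.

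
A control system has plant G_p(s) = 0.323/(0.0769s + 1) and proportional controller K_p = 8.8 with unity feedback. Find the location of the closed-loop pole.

s = -49.97

Closed loop: T(s) = K_p·G_p/(1+K_p·G_p) = 2.842/(0.0769s + 1 + 2.842), with pole at s = −(1 + 2.842)/0.0769 = −49.97.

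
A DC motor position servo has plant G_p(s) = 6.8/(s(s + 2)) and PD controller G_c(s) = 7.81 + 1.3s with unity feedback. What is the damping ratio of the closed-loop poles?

Forward path: (7.81 + 1.3s)·6.8/(s(s+2)). The closed-loop characteristic equation is s² + (2 + 6.8·1.3)s + 6.8·7.81 = 0.
That is s² + 10.84s + 53.11 = 0, so ω_n = 7.288 rad/s and ζ = 10.84/(2·7.288) = 0.7437.

ζ = 0.744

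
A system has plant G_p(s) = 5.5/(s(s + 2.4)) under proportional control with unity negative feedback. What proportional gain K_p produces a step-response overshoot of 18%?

From %OS = 100·exp(−πζ/√(1−ζ²)) = 18%, ζ = −ln(0.18)/√(π²+ln²(0.18)) = 0.4791.
Characteristic equation s² + 2.4s + 5.5K_p = 0 gives ζ = 2.4/(2√(5.5K_p)).
Setting ζ = 0.4791: √(5.5K_p) = 2.4/(2·0.4791) = 2.505, so K_p = 6.273/5.5 = 1.14.

K_p = 1.14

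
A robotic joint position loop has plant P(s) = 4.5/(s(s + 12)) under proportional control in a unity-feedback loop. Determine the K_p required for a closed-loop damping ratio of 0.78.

K_p = 13.1

Closed-loop characteristic equation: s² + 12s + K_p·4.5 = 0.
So ω_n = √(4.5K_p) and 2ζω_n = 12, giving ζ = 12/(2√(4.5K_p)).
Setting ζ = 0.78: √(4.5K_p) = 12/(2·0.78) = 7.692, so K_p = 59.17/4.5 = 13.1.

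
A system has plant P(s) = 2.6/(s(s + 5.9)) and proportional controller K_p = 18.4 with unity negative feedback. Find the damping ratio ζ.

ζ = 0.427

The closed-loop denominator is s(s+5.9) + 18.4·2.6 = s² + 5.9s + 47.84.
So ω_n² = 47.84 ⇒ ω_n = 6.917 rad/s, and ζ = 5.9/(2ω_n) = 0.427.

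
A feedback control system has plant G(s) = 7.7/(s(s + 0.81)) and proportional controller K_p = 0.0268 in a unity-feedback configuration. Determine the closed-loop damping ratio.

ζ = 0.892

The closed-loop denominator is s(s+0.81) + 0.0268·7.7 = s² + 0.81s + 0.2064.
So ω_n² = 0.2064 ⇒ ω_n = 0.4543 rad/s, and ζ = 0.81/(2ω_n) = 0.892.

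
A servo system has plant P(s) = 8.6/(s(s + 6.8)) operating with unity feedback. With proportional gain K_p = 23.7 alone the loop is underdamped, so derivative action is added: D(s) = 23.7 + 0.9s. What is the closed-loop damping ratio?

Forward path: (23.7 + 0.9s)·8.6/(s(s+6.8)). The closed-loop characteristic equation is s² + (6.8 + 8.6·0.9)s + 8.6·23.7 = 0.
That is s² + 14.54s + 203.8 = 0, so ω_n = 14.28 rad/s and ζ = 14.54/(2·14.28) = 0.5092.

ζ = 0.509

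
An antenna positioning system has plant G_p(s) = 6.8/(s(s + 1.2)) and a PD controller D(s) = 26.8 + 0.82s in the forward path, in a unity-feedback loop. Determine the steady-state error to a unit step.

0

The open loop D(s)G_p(s) has a pole at the origin (type 1), so the static position error constant is infinite and e_ss = 1/(1+∞) = 0.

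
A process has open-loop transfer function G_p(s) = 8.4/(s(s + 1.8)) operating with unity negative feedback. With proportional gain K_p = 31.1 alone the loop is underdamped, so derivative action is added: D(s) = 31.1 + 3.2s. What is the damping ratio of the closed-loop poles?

ζ = 0.887

Forward path: (31.1 + 3.2s)·8.4/(s(s+1.8)). The closed-loop characteristic equation is s² + (1.8 + 8.4·3.2)s + 8.4·31.1 = 0.
That is s² + 28.68s + 261.2 = 0, so ω_n = 16.16 rad/s and ζ = 28.68/(2·16.16) = 0.8872.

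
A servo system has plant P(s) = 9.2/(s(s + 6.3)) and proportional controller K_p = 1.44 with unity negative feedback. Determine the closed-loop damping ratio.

ζ = 0.865

With unity feedback the closed-loop characteristic equation is s² + 6.3s + 1.44·9.2 = s² + 6.3s + 13.25 = 0.
Matching s² + 2ζω_n s + ω_n²: ω_n = √13.25 = 3.64 rad/s and 2ζω_n = 6.3, so ζ = 6.3/(2·3.64) = 0.865.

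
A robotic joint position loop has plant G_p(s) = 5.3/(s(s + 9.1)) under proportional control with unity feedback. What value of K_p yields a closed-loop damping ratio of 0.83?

Closed-loop characteristic equation: s² + 9.1s + K_p·5.3 = 0.
So ω_n = √(5.3K_p) and 2ζω_n = 9.1, giving ζ = 9.1/(2√(5.3K_p)).
Setting ζ = 0.83: √(5.3K_p) = 9.1/(2·0.83) = 5.482, so K_p = 30.05/5.3 = 5.67.

K_p = 5.67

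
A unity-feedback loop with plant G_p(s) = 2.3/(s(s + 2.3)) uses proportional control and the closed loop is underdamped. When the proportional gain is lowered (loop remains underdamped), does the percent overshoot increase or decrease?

decrease

ζ = 2.3/(2√(2.3K_p)) rises as K_p falls; higher damping means less overshoot.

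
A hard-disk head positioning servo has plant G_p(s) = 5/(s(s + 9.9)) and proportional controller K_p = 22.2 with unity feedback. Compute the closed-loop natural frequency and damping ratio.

ω_n = 10.5 rad/s, ζ = 0.47

1 + K_p·G_p(s) = 0 gives s² + 9.9s + 111 = 0.
So ω_n² = 111 ⇒ ω_n = 10.54 rad/s, and ζ = 9.9/(2ω_n) = 0.47.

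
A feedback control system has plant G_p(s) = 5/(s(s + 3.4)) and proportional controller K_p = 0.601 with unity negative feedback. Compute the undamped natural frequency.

1 + K_p·G_p(s) = 0 gives s² + 3.4s + 3.005 = 0.
So ω_n² = 3.005 ⇒ ω_n = 1.733 rad/s, and ζ = 3.4/(2ω_n) = 0.981.

ω_n = 1.73 rad/s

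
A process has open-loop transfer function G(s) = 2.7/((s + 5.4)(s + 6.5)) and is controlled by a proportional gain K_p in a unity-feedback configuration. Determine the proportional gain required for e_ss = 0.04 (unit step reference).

For a type-0 loop with proportional control, e_ss = 1/(1 + K_p·G(0)).
G(0) = 0.07692. Require 1/(1 + K_p·0.07692) = 0.04, so 1 + 0.07692·K_p = 25.
K_p = (25 − 1)/0.07692 = 312.

K_p = 312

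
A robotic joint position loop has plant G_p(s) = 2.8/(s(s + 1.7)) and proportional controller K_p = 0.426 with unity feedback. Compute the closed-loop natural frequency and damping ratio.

1 + K_p·G_p(s) = 0 gives s² + 1.7s + 1.193 = 0.
So ω_n² = 1.193 ⇒ ω_n = 1.092 rad/s, and ζ = 1.7/(2ω_n) = 0.778.

ω_n = 1.09 rad/s, ζ = 0.778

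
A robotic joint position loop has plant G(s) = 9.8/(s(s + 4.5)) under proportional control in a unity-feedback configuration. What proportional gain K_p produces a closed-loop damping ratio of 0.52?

Closed-loop characteristic equation: s² + 4.5s + K_p·9.8 = 0.
So ω_n = √(9.8K_p) and 2ζω_n = 4.5, giving ζ = 4.5/(2√(9.8K_p)).
Setting ζ = 0.52: √(9.8K_p) = 4.5/(2·0.52) = 4.327, so K_p = 18.72/9.8 = 1.91.

K_p = 1.91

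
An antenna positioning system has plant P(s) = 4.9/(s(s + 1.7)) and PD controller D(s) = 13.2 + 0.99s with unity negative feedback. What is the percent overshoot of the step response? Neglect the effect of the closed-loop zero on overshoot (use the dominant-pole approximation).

24.6%

Forward path: (13.2 + 0.99s)·4.9/(s(s+1.7)). The closed-loop characteristic equation is s² + (1.7 + 4.9·0.99)s + 4.9·13.2 = 0.
That is s² + 6.551s + 64.68 = 0, so ω_n = 8.042 rad/s and ζ = 6.551/(2·8.042) = 0.4073.
%OS = 100·exp(−πζ/√(1−ζ²)) = 24.6%.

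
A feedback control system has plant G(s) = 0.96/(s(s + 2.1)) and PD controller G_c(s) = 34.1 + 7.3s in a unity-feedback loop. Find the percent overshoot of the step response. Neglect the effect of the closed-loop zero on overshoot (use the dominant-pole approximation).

1.61%

Forward path: (34.1 + 7.3s)·0.96/(s(s+2.1)). The closed-loop characteristic equation is s² + (2.1 + 0.96·7.3)s + 0.96·34.1 = 0.
That is s² + 9.108s + 32.74 = 0, so ω_n = 5.722 rad/s and ζ = 9.108/(2·5.722) = 0.7959.
%OS = 100·exp(−πζ/√(1−ζ²)) = 1.61%.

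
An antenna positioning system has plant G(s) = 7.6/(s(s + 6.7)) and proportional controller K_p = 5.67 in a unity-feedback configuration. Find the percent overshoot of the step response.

15.5%

Closed-loop characteristic equation: s² + 6.7s + 43.09 = 0, so ω_n = 6.564 rad/s and ζ = 6.7/(2·6.564) = 0.5103.
%OS = 100·exp(−πζ/√(1−ζ²)) = 100·exp(−π·0.5103/√0.7396) = 15.5%.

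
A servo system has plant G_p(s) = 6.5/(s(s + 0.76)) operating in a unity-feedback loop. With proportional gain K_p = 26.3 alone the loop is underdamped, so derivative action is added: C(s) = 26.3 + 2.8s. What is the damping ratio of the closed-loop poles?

ζ = 0.725

Forward path: (26.3 + 2.8s)·6.5/(s(s+0.76)). The closed-loop characteristic equation is s² + (0.76 + 6.5·2.8)s + 6.5·26.3 = 0.
That is s² + 18.96s + 171 = 0, so ω_n = 13.07 rad/s and ζ = 18.96/(2·13.07) = 0.7251.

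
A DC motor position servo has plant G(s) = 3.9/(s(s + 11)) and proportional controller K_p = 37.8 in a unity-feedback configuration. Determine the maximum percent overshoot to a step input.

20.3%

Closed-loop characteristic equation: s² + 11s + 147.4 = 0, so ω_n = 12.14 rad/s and ζ = 11/(2·12.14) = 0.453.
%OS = 100·exp(−πζ/√(1−ζ²)) = 100·exp(−π·0.453/√0.7948) = 20.3%.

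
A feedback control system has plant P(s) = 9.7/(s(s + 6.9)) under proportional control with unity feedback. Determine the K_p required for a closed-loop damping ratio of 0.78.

Closed-loop characteristic equation: s² + 6.9s + K_p·9.7 = 0.
So ω_n = √(9.7K_p) and 2ζω_n = 6.9, giving ζ = 6.9/(2√(9.7K_p)).
Setting ζ = 0.78: √(9.7K_p) = 6.9/(2·0.78) = 4.423, so K_p = 19.56/9.7 = 2.02.

K_p = 2.02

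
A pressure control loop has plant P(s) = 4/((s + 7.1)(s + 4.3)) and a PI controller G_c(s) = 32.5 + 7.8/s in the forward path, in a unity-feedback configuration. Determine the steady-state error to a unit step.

0

The open loop G_c(s)P(s) has a pole at the origin (type 1), so the static position error constant is infinite and e_ss = 1/(1+∞) = 0.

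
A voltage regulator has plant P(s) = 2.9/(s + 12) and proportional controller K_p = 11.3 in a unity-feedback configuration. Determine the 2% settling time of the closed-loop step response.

T_s ≈ 0.0893 s

Closed-loop transfer function: T(s) = K_p·P(s)/(1 + K_p·P(s)) = 32.77/(s + 12 + 32.77) = 32.77/(s + 44.77).
Time constant τ = 1/44.77 = 0.02234 s, so the 2% settling time is about 4τ = 0.0893 s.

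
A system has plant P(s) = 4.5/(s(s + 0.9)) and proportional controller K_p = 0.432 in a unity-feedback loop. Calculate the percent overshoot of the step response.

From 1 + K_pP(s) = 0: s² + 0.9s + 1.944 = 0 ⇒ ω_n = 1.394, ζ = 0.3227.
%OS = 100·exp(−πζ/√(1−ζ²)) = 100·exp(−π·0.3227/√0.8958) = 34.3%.

34.3%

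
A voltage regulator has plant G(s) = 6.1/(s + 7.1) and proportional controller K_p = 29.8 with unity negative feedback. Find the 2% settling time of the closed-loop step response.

T_s ≈ 0.0212 s

Closed-loop transfer function: T(s) = K_p·G(s)/(1 + K_p·G(s)) = 181.8/(s + 7.1 + 181.8) = 181.8/(s + 188.9).
Time constant τ = 1/188.9 = 0.005294 s, so the 2% settling time is about 4τ = 0.0212 s.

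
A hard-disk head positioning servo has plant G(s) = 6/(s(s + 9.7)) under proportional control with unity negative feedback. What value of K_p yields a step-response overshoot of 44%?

From %OS = 100·exp(−πζ/√(1−ζ²)) = 44%, ζ = −ln(0.44)/√(π²+ln²(0.44)) = 0.2528.
Characteristic equation s² + 9.7s + 6K_p = 0 gives ζ = 9.7/(2√(6K_p)).
Setting ζ = 0.2528: √(6K_p) = 9.7/(2·0.2528) = 19.18, so K_p = 368/6 = 61.3.

K_p = 61.3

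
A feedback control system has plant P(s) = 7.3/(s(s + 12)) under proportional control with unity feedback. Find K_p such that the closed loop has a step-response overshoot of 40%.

From %OS = 100·exp(−πζ/√(1−ζ²)) = 40%, ζ = −ln(0.4)/√(π²+ln²(0.4)) = 0.28.
Characteristic equation s² + 12s + 7.3K_p = 0 gives ζ = 12/(2√(7.3K_p)).
Setting ζ = 0.28: √(7.3K_p) = 12/(2·0.28) = 21.43, so K_p = 459.2/7.3 = 62.9.

K_p = 62.9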